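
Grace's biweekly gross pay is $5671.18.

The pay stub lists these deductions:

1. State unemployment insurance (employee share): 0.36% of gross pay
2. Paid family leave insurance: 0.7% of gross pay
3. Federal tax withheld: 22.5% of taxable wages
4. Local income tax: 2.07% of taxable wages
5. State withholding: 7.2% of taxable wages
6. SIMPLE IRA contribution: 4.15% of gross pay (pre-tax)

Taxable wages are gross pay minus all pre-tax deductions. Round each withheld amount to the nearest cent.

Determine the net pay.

$3648.75

SIMPLE IRA contribution: $5671.18 × 0.0415 = $235.35
Taxable wages = $5671.18 − $235.35 = $5435.83
State withholding: $5435.83 × 0.072 = $391.38
Local income tax: $5435.83 × 0.0207 = $112.52
Federal tax withheld: $5435.83 × 0.225 = $1223.06
Paid family leave insurance: $5671.18 × 0.007 = $39.70
State unemployment insurance (employee share): $5671.18 × 0.0036 = $20.42
Total deductions = $235.35 + $391.38 + $112.52 + $1223.06 + $39.70 + $20.42 = $2022.43
Net pay = $5671.18 − $2022.43 = $3648.75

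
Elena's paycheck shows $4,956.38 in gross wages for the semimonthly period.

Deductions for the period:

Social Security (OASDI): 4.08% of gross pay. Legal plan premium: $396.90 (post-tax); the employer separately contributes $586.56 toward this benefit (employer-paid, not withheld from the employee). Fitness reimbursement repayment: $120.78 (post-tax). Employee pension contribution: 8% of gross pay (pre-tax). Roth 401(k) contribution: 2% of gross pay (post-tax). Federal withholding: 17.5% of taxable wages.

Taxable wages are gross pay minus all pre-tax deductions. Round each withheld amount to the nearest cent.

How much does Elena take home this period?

Employee pension contribution: $4,956.38 × 0.08 = $396.51
Taxable wages = $4,956.38 − $396.51 = $4,559.87
Federal withholding: $4,559.87 × 0.175 = $797.98
Social Security (OASDI): $4,956.38 × 0.0408 = $202.22
Legal plan premium: $396.90
Roth 401(k) contribution: $4,956.38 × 0.02 = $99.13
Fitness reimbursement repayment: $120.78
(Employer's $586.56 toward legal plan premium is not withheld from the employee.)
Total deductions = $396.51 + $797.98 + $202.22 + $396.90 + $99.13 + $120.78 = $2,013.52
Net pay = $4,956.38 − $2,013.52 = $2,942.86

$2,942.86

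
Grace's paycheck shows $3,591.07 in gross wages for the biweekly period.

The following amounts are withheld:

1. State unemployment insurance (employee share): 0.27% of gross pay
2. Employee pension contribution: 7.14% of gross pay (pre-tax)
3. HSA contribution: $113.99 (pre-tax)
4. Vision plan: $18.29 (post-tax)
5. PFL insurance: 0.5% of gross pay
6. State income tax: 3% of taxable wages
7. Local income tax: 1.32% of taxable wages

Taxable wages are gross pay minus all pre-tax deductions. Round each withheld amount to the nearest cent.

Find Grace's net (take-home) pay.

$3,035.60

Employee pension contribution: $3,591.07 × 0.0714 = $256.40
HSA contribution: $113.99
Pre-tax total = $256.40 + $113.99 = $370.39
Taxable wages = $3,591.07 − $370.39 = $3,220.68
Local income tax: $3,220.68 × 0.0132 = $42.51
State income tax: $3,220.68 × 0.03 = $96.62
State unemployment insurance (employee share): $3,591.07 × 0.0027 = $9.70
PFL insurance: $3,591.07 × 0.005 = $17.96
Vision plan: $18.29
Total deductions = $256.40 + $113.99 + $42.51 + $96.62 + $9.70 + $17.96 + $18.29 = $555.47
Net pay = $3,591.07 − $555.47 = $3,035.60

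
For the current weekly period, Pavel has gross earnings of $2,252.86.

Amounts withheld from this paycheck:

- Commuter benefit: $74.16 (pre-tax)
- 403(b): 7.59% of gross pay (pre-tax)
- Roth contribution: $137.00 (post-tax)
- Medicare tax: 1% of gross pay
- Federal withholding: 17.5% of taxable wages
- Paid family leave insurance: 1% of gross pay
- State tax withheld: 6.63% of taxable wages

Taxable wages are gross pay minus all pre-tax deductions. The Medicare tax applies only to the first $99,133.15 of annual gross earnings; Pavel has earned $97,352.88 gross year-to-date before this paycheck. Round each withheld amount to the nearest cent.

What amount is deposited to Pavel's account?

403(b): $2,252.86 × 0.0759 = $170.99
Commuter benefit: $74.16
Pre-tax total = $170.99 + $74.16 = $245.15
Taxable wages = $2,252.86 − $245.15 = $2,007.71
State tax withheld: $2,007.71 × 0.0663 = $133.11
Federal withholding: $2,007.71 × 0.175 = $351.35
Medicare tax: only $99,133.15 − $97,352.88 = $1,780.27 of this check is subject → $1,780.27 × 0.01 = $17.80
Paid family leave insurance: $2,252.86 × 0.01 = $22.53
Roth contribution: $137.00
Total deductions = $170.99 + $74.16 + $133.11 + $351.35 + $17.80 + $22.53 + $137.00 = $906.94
Net pay = $2,252.86 − $906.94 = $1,345.92

$1,345.92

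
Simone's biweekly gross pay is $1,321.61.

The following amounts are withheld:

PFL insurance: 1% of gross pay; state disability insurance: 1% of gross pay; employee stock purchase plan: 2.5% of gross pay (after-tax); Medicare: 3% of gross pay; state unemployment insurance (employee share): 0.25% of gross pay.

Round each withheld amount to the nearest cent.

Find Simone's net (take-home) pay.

$1,219.18

Medicare: $1,321.61 × 0.03 = $39.65
State disability insurance: $1,321.61 × 0.01 = $13.22
State unemployment insurance (employee share): $1,321.61 × 0.0025 = $3.30
PFL insurance: $1,321.61 × 0.01 = $13.22
Employee stock purchase plan: $1,321.61 × 0.025 = $33.04
Total deductions = $39.65 + $13.22 + $3.30 + $13.22 + $33.04 = $102.43
Net pay = $1,321.61 − $102.43 = $1,219.18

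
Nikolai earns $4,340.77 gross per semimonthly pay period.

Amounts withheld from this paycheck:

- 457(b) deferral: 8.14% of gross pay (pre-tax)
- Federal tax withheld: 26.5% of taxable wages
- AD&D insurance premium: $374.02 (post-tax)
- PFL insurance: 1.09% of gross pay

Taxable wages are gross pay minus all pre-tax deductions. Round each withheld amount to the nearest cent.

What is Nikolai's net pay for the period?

$2,509.43

457(b) deferral: $4,340.77 × 0.0814 = $353.34
Taxable wages = $4,340.77 − $353.34 = $3,987.43
Federal tax withheld: $3,987.43 × 0.265 = $1,056.67
PFL insurance: $4,340.77 × 0.0109 = $47.31
AD&D insurance premium: $374.02
Total deductions = $353.34 + $1,056.67 + $47.31 + $374.02 = $1,831.34
Net pay = $4,340.77 − $1,831.34 = $2,509.43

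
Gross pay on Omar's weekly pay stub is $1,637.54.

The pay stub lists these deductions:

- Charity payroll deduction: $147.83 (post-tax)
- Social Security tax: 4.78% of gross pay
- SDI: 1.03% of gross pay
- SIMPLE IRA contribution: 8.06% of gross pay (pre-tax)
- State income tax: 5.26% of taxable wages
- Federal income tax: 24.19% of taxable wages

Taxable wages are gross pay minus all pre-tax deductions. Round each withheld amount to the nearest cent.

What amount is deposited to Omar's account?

$819.20

SIMPLE IRA contribution: $1,637.54 × 0.0806 = $131.99
Taxable wages = $1,637.54 − $131.99 = $1,505.55
State income tax: $1,505.55 × 0.0526 = $79.19
Federal income tax: $1,505.55 × 0.2419 = $364.19
Social Security tax: $1,637.54 × 0.0478 = $78.27
SDI: $1,637.54 × 0.0103 = $16.87
Charity payroll deduction: $147.83
Total deductions = $131.99 + $79.19 + $364.19 + $78.27 + $16.87 + $147.83 = $818.34
Net pay = $1,637.54 − $818.34 = $819.20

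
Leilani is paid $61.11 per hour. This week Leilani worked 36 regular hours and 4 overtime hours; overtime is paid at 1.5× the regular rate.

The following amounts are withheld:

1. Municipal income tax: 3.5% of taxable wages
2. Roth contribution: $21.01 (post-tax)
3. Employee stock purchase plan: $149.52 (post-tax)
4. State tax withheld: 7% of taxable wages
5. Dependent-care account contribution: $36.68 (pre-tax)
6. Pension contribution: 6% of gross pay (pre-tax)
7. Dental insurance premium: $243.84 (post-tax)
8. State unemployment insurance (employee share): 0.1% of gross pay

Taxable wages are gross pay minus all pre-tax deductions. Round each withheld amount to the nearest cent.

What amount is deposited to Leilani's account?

Regular pay: 36 × $61.11 = $2,199.96
Overtime pay: 4 × $61.11 × 1.5 = $366.66
Gross pay = $2,199.96 + $366.66 = $2,566.62
Pension contribution: $2,566.62 × 0.06 = $154.00
Dependent-care account contribution: $36.68
Pre-tax total = $154.00 + $36.68 = $190.68
Taxable wages = $2,566.62 − $190.68 = $2,375.94
Municipal income tax: $2,375.94 × 0.035 = $83.16
State tax withheld: $2,375.94 × 0.07 = $166.32
State unemployment insurance (employee share): $2,566.62 × 0.001 = $2.57
Roth contribution: $21.01
Dental insurance premium: $243.84
Employee stock purchase plan: $149.52
Total deductions = $154.00 + $36.68 + $83.16 + $166.32 + $2.57 + $21.01 + $243.84 + $149.52 = $857.10
Net pay = $2,566.62 − $857.10 = $1,709.52

$1,709.52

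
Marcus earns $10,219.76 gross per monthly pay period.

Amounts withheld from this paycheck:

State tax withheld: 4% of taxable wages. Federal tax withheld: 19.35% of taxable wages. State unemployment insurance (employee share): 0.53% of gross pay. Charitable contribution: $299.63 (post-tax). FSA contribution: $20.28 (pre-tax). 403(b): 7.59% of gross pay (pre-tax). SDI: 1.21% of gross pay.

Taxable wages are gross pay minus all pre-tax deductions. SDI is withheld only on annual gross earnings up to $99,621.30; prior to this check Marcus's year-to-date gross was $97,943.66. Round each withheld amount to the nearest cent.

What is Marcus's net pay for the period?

$6,849.25

FSA contribution: $20.28
403(b): $10,219.76 × 0.0759 = $775.68
Pre-tax total = $20.28 + $775.68 = $795.96
Taxable wages = $10,219.76 − $795.96 = $9,423.80
Federal tax withheld: $9,423.80 × 0.1935 = $1,823.51
State tax withheld: $9,423.80 × 0.04 = $376.95
SDI: only $99,621.30 − $97,943.66 = $1,677.64 of this check is subject → $1,677.64 × 0.0121 = $20.30
State unemployment insurance (employee share): $10,219.76 × 0.0053 = $54.16
Charitable contribution: $299.63
Total deductions = $20.28 + $775.68 + $1,823.51 + $376.95 + $20.30 + $54.16 + $299.63 = $3,370.51
Net pay = $10,219.76 − $3,370.51 = $6,849.25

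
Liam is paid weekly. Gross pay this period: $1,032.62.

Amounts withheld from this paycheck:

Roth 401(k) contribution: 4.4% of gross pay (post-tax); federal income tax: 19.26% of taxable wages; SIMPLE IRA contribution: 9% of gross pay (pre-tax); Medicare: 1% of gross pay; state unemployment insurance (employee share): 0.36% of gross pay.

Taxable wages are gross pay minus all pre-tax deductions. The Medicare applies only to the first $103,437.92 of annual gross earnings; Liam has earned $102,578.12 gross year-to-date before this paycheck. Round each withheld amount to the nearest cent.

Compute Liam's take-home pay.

SIMPLE IRA contribution: $1,032.62 × 0.09 = $92.94
Taxable wages = $1,032.62 − $92.94 = $939.68
Federal income tax: $939.68 × 0.1926 = $180.98
Medicare: only $103,437.92 − $102,578.12 = $859.80 of this check is subject → $859.80 × 0.01 = $8.60
State unemployment insurance (employee share): $1,032.62 × 0.0036 = $3.72
Roth 401(k) contribution: $1,032.62 × 0.044 = $45.44
Total deductions = $92.94 + $180.98 + $8.60 + $3.72 + $45.44 = $331.68
Net pay = $1,032.62 − $331.68 = $700.94

$700.94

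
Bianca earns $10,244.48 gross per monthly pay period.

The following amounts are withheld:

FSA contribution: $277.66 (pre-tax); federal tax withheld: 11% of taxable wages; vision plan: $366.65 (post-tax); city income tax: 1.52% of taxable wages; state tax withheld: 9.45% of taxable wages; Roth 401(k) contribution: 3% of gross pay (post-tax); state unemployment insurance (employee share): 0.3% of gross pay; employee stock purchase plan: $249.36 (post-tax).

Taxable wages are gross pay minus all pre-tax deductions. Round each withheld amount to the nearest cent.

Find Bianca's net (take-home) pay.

FSA contribution: $277.66
Taxable wages = $10,244.48 − $277.66 = $9,966.82
State tax withheld: $9,966.82 × 0.0945 = $941.86
City income tax: $9,966.82 × 0.0152 = $151.50
Federal tax withheld: $9,966.82 × 0.11 = $1,096.35
State unemployment insurance (employee share): $10,244.48 × 0.003 = $30.73
Roth 401(k) contribution: $10,244.48 × 0.03 = $307.33
Vision plan: $366.65
Employee stock purchase plan: $249.36
Total deductions = $277.66 + $941.86 + $151.50 + $1,096.35 + $30.73 + $307.33 + $366.65 + $249.36 = $3,421.44
Net pay = $10,244.48 − $3,421.44 = $6,823.04

$6,823.04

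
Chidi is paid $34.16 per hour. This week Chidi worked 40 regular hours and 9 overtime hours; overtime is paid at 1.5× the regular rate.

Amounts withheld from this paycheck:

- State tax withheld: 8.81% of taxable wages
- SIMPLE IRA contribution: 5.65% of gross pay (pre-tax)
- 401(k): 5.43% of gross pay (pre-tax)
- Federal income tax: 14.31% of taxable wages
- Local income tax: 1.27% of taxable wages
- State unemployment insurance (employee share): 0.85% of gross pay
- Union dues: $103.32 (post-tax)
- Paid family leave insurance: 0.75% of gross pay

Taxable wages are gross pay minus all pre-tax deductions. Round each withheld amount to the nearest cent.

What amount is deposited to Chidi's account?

$1,096.14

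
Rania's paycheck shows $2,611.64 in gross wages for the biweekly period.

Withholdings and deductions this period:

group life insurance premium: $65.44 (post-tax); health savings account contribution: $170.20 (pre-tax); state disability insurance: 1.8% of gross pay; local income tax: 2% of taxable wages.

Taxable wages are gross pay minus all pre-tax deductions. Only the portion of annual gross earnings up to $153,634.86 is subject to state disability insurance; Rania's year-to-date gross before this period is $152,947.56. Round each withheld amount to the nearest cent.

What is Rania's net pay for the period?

Health savings account contribution: $170.20
Taxable wages = $2,611.64 − $170.20 = $2,441.44
Local income tax: $2,441.44 × 0.02 = $48.83
State disability insurance: only $153,634.86 − $152,947.56 = $687.30 of this check is subject → $687.30 × 0.018 = $12.37
Group life insurance premium: $65.44
Total deductions = $170.20 + $48.83 + $12.37 + $65.44 = $296.84
Net pay = $2,611.64 − $296.84 = $2,314.80

$2,314.80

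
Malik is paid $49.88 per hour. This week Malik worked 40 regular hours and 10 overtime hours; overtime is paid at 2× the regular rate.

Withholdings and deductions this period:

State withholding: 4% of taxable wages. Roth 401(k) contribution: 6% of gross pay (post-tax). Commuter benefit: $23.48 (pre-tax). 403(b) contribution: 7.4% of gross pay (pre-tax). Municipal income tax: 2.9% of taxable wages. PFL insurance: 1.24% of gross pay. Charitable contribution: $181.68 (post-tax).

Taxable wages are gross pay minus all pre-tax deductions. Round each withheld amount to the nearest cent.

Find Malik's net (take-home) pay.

Regular pay: 40 × $49.88 = $1,995.20
Overtime pay: 10 × $49.88 × 2 = $997.60
Gross pay = $1,995.20 + $997.60 = $2,992.80
Commuter benefit: $23.48
403(b) contribution: $2,992.80 × 0.074 = $221.47
Pre-tax total = $23.48 + $221.47 = $244.95
Taxable wages = $2,992.80 − $244.95 = $2,747.85
Municipal income tax: $2,747.85 × 0.029 = $79.69
State withholding: $2,747.85 × 0.04 = $109.91
PFL insurance: $2,992.80 × 0.0124 = $37.11
Roth 401(k) contribution: $2,992.80 × 0.06 = $179.57
Charitable contribution: $181.68
Total deductions = $23.48 + $221.47 + $79.69 + $109.91 + $37.11 + $179.57 + $181.68 = $832.91
Net pay = $2,992.80 − $832.91 = $2,159.89

$2,159.89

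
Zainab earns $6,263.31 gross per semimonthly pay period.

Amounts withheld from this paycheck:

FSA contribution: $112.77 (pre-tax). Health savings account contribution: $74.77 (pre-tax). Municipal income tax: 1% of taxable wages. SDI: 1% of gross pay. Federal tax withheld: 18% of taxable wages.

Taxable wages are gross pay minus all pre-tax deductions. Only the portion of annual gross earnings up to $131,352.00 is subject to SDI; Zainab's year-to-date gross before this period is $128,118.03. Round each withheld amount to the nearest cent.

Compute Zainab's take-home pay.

Health savings account contribution: $74.77
FSA contribution: $112.77
Pre-tax total = $74.77 + $112.77 = $187.54
Taxable wages = $6,263.31 − $187.54 = $6,075.77
Federal tax withheld: $6,075.77 × 0.18 = $1,093.64
Municipal income tax: $6,075.77 × 0.01 = $60.76
SDI: only $131,352.00 − $128,118.03 = $3,233.97 of this check is subject → $3,233.97 × 0.01 = $32.34
Total deductions = $74.77 + $112.77 + $1,093.64 + $60.76 + $32.34 = $1,374.28
Net pay = $6,263.31 − $1,374.28 = $4,889.03

$4,889.03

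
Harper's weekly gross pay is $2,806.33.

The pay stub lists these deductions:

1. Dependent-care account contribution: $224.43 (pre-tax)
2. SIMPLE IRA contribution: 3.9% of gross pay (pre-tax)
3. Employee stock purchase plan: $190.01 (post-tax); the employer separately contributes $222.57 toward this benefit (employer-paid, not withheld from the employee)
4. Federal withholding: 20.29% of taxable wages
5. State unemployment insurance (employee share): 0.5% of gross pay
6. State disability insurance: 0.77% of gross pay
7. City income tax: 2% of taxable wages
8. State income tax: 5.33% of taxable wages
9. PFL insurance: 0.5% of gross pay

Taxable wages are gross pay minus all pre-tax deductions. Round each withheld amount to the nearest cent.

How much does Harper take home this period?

SIMPLE IRA contribution: $2,806.33 × 0.039 = $109.45
Dependent-care account contribution: $224.43
Pre-tax total = $109.45 + $224.43 = $333.88
Taxable wages = $2,806.33 − $333.88 = $2,472.45
Federal withholding: $2,472.45 × 0.2029 = $501.66
City income tax: $2,472.45 × 0.02 = $49.45
State income tax: $2,472.45 × 0.0533 = $131.78
State disability insurance: $2,806.33 × 0.0077 = $21.61
State unemployment insurance (employee share): $2,806.33 × 0.005 = $14.03
PFL insurance: $2,806.33 × 0.005 = $14.03
Employee stock purchase plan: $190.01
(Employer's $222.57 toward employee stock purchase plan is not withheld from the employee.)
Total deductions = $109.45 + $224.43 + $501.66 + $49.45 + $131.78 + $21.61 + $14.03 + $14.03 + $190.01 = $1,256.45
Net pay = $2,806.33 − $1,256.45 = $1,549.88

$1,549.88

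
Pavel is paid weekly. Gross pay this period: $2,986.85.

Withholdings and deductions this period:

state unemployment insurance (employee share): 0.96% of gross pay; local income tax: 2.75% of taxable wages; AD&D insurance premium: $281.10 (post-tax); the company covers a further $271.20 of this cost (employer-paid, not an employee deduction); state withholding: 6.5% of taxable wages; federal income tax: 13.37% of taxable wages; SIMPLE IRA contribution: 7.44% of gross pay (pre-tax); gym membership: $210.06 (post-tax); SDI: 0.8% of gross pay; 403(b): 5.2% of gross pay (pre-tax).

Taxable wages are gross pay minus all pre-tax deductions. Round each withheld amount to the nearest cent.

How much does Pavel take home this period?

SIMPLE IRA contribution: $2,986.85 × 0.0744 = $222.22
403(b): $2,986.85 × 0.052 = $155.32
Pre-tax total = $222.22 + $155.32 = $377.54
Taxable wages = $2,986.85 − $377.54 = $2,609.31
State withholding: $2,609.31 × 0.065 = $169.61
Federal income tax: $2,609.31 × 0.1337 = $348.86
Local income tax: $2,609.31 × 0.0275 = $71.76
SDI: $2,986.85 × 0.008 = $23.89
State unemployment insurance (employee share): $2,986.85 × 0.0096 = $28.67
AD&D insurance premium: $281.10
Gym membership: $210.06
(Employer's $271.20 toward AD&D insurance premium is not withheld from the employee.)
Total deductions = $222.22 + $155.32 + $169.61 + $348.86 + $71.76 + $23.89 + $28.67 + $281.10 + $210.06 = $1,511.49
Net pay = $2,986.85 − $1,511.49 = $1,475.36

$1,475.36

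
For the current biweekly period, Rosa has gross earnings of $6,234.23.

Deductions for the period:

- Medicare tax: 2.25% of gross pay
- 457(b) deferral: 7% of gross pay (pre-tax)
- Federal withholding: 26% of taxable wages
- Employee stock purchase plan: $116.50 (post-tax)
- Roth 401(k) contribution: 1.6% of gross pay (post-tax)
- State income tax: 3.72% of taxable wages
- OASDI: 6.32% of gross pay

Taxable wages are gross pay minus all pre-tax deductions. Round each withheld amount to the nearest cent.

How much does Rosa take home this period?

457(b) deferral: $6,234.23 × 0.07 = $436.40
Taxable wages = $6,234.23 − $436.40 = $5,797.83
Federal withholding: $5,797.83 × 0.26 = $1,507.44
State income tax: $5,797.83 × 0.0372 = $215.68
Medicare tax: $6,234.23 × 0.0225 = $140.27
OASDI: $6,234.23 × 0.0632 = $394.00
Roth 401(k) contribution: $6,234.23 × 0.016 = $99.75
Employee stock purchase plan: $116.50
Total deductions = $436.40 + $1,507.44 + $215.68 + $140.27 + $394.00 + $99.75 + $116.50 = $2,910.04
Net pay = $6,234.23 − $2,910.04 = $3,324.19

$3,324.19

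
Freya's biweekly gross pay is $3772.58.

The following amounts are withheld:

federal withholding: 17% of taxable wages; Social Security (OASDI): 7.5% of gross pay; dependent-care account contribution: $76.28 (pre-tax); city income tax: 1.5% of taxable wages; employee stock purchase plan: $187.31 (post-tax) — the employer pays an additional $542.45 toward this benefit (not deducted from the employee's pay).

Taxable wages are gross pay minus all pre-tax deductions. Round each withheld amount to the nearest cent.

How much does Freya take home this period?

$2542.24

Dependent-care account contribution: $76.28
Taxable wages = $3772.58 − $76.28 = $3696.30
Federal withholding: $3696.30 × 0.17 = $628.37
City income tax: $3696.30 × 0.015 = $55.44
Social Security (OASDI): $3772.58 × 0.075 = $282.94
Employee stock purchase plan: $187.31
(Employer's $542.45 toward employee stock purchase plan is not withheld from the employee.)
Total deductions = $76.28 + $628.37 + $55.44 + $282.94 + $187.31 = $1230.34
Net pay = $3772.58 − $1230.34 = $2542.24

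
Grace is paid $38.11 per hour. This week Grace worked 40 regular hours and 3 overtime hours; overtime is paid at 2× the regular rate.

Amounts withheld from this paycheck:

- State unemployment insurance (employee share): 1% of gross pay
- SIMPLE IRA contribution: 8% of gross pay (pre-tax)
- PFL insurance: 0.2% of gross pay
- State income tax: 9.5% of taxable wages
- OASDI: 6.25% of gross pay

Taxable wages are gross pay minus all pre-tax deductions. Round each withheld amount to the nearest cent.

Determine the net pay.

$1328.99

Regular pay: 40 × $38.11 = $1524.40
Overtime pay: 3 × $38.11 × 2 = $228.66
Gross pay = $1524.40 + $228.66 = $1753.06
SIMPLE IRA contribution: $1753.06 × 0.08 = $140.24
Taxable wages = $1753.06 − $140.24 = $1612.82
State income tax: $1612.82 × 0.095 = $153.22
OASDI: $1753.06 × 0.0625 = $109.57
PFL insurance: $1753.06 × 0.002 = $3.51
State unemployment insurance (employee share): $1753.06 × 0.01 = $17.53
Total deductions = $140.24 + $153.22 + $109.57 + $3.51 + $17.53 = $424.07
Net pay = $1753.06 − $424.07 = $1328.99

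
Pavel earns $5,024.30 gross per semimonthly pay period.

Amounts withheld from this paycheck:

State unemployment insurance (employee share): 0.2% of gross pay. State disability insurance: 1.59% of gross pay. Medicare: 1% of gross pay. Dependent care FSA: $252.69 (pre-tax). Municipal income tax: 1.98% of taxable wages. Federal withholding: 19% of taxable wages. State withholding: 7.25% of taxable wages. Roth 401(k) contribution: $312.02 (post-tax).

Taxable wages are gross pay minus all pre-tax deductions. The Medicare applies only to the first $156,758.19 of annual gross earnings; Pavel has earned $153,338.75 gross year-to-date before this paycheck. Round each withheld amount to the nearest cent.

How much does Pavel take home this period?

Dependent care FSA: $252.69
Taxable wages = $5,024.30 − $252.69 = $4,771.61
Municipal income tax: $4,771.61 × 0.0198 = $94.48
State withholding: $4,771.61 × 0.0725 = $345.94
Federal withholding: $4,771.61 × 0.19 = $906.61
State disability insurance: $5,024.30 × 0.0159 = $79.89
Medicare: only $156,758.19 − $153,338.75 = $3,419.44 of this check is subject → $3,419.44 × 0.01 = $34.19
State unemployment insurance (employee share): $5,024.30 × 0.002 = $10.05
Roth 401(k) contribution: $312.02
Total deductions = $252.69 + $94.48 + $345.94 + $906.61 + $79.89 + $34.19 + $10.05 + $312.02 = $2,035.87
Net pay = $5,024.30 − $2,035.87 = $2,988.43

$2,988.43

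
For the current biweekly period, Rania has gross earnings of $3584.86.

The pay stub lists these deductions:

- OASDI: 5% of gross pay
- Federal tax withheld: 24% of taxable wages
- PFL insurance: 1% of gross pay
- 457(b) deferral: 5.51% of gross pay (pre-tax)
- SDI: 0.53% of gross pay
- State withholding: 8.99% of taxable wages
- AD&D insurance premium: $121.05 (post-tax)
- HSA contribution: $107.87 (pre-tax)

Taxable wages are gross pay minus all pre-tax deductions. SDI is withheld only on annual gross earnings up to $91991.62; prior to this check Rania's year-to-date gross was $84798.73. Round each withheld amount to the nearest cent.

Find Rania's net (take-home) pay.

457(b) deferral: $3584.86 × 0.0551 = $197.53
HSA contribution: $107.87
Pre-tax total = $197.53 + $107.87 = $305.40
Taxable wages = $3584.86 − $305.40 = $3279.46
Federal tax withheld: $3279.46 × 0.24 = $787.07
State withholding: $3279.46 × 0.0899 = $294.82
OASDI: $3584.86 × 0.05 = $179.24
SDI: cap not yet reached, full $3584.86 is subject → $3584.86 × 0.0053 = $19.00
PFL insurance: $3584.86 × 0.01 = $35.85
AD&D insurance premium: $121.05
Total deductions = $197.53 + $107.87 + $787.07 + $294.82 + $179.24 + $19.00 + $35.85 + $121.05 = $1742.43
Net pay = $3584.86 − $1742.43 = $1842.43

$1842.43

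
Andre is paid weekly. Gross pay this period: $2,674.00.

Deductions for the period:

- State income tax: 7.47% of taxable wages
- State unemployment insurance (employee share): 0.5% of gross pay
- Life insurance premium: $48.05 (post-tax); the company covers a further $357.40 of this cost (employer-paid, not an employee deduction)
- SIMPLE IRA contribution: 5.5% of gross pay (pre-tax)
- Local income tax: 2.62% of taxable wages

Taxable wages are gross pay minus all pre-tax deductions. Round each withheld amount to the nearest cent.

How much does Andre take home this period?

$2,210.54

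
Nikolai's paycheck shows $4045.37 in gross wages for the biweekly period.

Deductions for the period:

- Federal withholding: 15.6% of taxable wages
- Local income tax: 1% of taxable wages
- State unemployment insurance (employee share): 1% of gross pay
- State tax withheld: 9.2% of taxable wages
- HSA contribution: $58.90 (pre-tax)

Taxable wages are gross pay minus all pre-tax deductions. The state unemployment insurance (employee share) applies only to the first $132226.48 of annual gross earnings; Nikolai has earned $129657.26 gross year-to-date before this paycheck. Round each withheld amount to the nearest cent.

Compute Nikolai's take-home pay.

$2932.27

HSA contribution: $58.90
Taxable wages = $4045.37 − $58.90 = $3986.47
Federal withholding: $3986.47 × 0.156 = $621.89
State tax withheld: $3986.47 × 0.092 = $366.76
Local income tax: $3986.47 × 0.01 = $39.86
State unemployment insurance (employee share): only $132226.48 − $129657.26 = $2569.22 of this check is subject → $2569.22 × 0.01 = $25.69
Total deductions = $58.90 + $621.89 + $366.76 + $39.86 + $25.69 = $1113.10
Net pay = $4045.37 − $1113.10 = $2932.27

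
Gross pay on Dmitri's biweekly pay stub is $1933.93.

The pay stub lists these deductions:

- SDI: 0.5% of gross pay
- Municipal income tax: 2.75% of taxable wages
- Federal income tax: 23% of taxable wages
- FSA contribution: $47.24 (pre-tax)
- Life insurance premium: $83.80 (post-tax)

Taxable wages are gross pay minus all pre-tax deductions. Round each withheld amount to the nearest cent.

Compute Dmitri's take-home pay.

$1307.40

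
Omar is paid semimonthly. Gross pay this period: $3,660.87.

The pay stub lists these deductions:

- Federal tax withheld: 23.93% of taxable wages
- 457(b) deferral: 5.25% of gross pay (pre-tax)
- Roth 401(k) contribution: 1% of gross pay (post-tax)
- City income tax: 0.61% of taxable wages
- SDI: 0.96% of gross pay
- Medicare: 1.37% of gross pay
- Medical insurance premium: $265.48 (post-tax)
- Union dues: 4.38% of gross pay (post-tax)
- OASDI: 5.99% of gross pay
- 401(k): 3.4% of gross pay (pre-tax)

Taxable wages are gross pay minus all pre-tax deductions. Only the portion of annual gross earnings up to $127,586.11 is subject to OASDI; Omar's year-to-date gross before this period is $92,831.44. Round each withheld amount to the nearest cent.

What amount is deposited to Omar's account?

457(b) deferral: $3,660.87 × 0.0525 = $192.20
401(k): $3,660.87 × 0.034 = $124.47
Pre-tax total = $192.20 + $124.47 = $316.67
Taxable wages = $3,660.87 − $316.67 = $3,344.20
City income tax: $3,344.20 × 0.0061 = $20.40
Federal tax withheld: $3,344.20 × 0.2393 = $800.27
OASDI: cap not yet reached, full $3,660.87 is subject → $3,660.87 × 0.0599 = $219.29
SDI: $3,660.87 × 0.0096 = $35.14
Medicare: $3,660.87 × 0.0137 = $50.15
Union dues: $3,660.87 × 0.0438 = $160.35
Roth 401(k) contribution: $3,660.87 × 0.01 = $36.61
Medical insurance premium: $265.48
Total deductions = $192.20 + $124.47 + $20.40 + $800.27 + $219.29 + $35.14 + $50.15 + $160.35 + $36.61 + $265.48 = $1,904.36
Net pay = $3,660.87 − $1,904.36 = $1,756.51

$1,756.51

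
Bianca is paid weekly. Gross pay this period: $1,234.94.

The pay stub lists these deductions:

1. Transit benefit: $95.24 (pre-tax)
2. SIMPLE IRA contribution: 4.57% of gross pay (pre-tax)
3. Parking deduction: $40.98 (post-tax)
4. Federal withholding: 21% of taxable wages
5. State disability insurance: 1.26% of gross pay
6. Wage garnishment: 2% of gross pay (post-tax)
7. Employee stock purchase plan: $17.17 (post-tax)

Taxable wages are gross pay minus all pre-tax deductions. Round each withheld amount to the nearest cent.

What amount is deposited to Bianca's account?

$757.37

Transit benefit: $95.24
SIMPLE IRA contribution: $1,234.94 × 0.0457 = $56.44
Pre-tax total = $95.24 + $56.44 = $151.68
Taxable wages = $1,234.94 − $151.68 = $1,083.26
Federal withholding: $1,083.26 × 0.21 = $227.48
State disability insurance: $1,234.94 × 0.0126 = $15.56
Wage garnishment: $1,234.94 × 0.02 = $24.70
Employee stock purchase plan: $17.17
Parking deduction: $40.98
Total deductions = $95.24 + $56.44 + $227.48 + $15.56 + $24.70 + $17.17 + $40.98 = $477.57
Net pay = $1,234.94 − $477.57 = $757.37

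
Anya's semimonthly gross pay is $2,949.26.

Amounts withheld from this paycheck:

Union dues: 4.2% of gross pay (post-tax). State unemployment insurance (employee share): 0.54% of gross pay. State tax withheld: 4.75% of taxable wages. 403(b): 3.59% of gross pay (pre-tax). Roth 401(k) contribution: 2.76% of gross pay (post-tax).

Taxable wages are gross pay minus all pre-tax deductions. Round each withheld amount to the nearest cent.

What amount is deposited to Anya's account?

$2,487.12

403(b): $2,949.26 × 0.0359 = $105.88
Taxable wages = $2,949.26 − $105.88 = $2,843.38
State tax withheld: $2,843.38 × 0.0475 = $135.06
State unemployment insurance (employee share): $2,949.26 × 0.0054 = $15.93
Union dues: $2,949.26 × 0.042 = $123.87
Roth 401(k) contribution: $2,949.26 × 0.0276 = $81.40
Total deductions = $105.88 + $135.06 + $15.93 + $123.87 + $81.40 = $462.14
Net pay = $2,949.26 − $462.14 = $2,487.12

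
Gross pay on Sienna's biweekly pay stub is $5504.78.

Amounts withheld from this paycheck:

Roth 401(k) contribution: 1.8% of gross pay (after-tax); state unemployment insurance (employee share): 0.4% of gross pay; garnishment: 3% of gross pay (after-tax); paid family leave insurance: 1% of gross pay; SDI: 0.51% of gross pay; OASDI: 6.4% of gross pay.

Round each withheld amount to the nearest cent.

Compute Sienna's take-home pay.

$4783.10

OASDI: $5504.78 × 0.064 = $352.31
SDI: $5504.78 × 0.0051 = $28.07
State unemployment insurance (employee share): $5504.78 × 0.004 = $22.02
Paid family leave insurance: $5504.78 × 0.01 = $55.05
Roth 401(k) contribution: $5504.78 × 0.018 = $99.09
Garnishment: $5504.78 × 0.03 = $165.14
Total deductions = $352.31 + $28.07 + $22.02 + $55.05 + $99.09 + $165.14 = $721.68
Net pay = $5504.78 − $721.68 = $4783.10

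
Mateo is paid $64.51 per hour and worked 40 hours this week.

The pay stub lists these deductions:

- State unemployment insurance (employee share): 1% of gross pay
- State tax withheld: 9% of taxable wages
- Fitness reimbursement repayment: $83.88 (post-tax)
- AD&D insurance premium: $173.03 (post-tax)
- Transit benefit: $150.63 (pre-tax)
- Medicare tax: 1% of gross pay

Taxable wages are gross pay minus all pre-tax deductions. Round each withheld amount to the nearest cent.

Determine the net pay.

$1,902.58

Gross pay: 40 × $64.51 = $2,580.40
Transit benefit: $150.63
Taxable wages = $2,580.40 − $150.63 = $2,429.77
State tax withheld: $2,429.77 × 0.09 = $218.68
Medicare tax: $2,580.40 × 0.01 = $25.80
State unemployment insurance (employee share): $2,580.40 × 0.01 = $25.80
AD&D insurance premium: $173.03
Fitness reimbursement repayment: $83.88
Total deductions = $150.63 + $218.68 + $25.80 + $25.80 + $173.03 + $83.88 = $677.82
Net pay = $2,580.40 − $677.82 = $1,902.58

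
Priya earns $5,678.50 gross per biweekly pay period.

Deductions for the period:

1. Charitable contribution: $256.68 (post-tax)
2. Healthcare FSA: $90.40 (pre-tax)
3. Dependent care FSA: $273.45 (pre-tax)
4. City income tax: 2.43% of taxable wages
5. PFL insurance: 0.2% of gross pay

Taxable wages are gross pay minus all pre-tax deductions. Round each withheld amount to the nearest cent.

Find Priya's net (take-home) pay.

$4,917.46

Healthcare FSA: $90.40
Dependent care FSA: $273.45
Pre-tax total = $90.40 + $273.45 = $363.85
Taxable wages = $5,678.50 − $363.85 = $5,314.65
City income tax: $5,314.65 × 0.0243 = $129.15
PFL insurance: $5,678.50 × 0.002 = $11.36
Charitable contribution: $256.68
Total deductions = $90.40 + $273.45 + $129.15 + $11.36 + $256.68 = $761.04
Net pay = $5,678.50 − $761.04 = $4,917.46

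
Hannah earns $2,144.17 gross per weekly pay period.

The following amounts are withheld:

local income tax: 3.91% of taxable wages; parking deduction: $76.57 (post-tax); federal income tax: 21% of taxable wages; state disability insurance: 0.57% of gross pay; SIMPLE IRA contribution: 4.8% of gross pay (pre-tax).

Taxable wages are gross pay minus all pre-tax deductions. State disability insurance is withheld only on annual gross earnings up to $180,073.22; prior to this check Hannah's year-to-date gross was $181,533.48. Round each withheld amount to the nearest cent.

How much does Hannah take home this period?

SIMPLE IRA contribution: $2,144.17 × 0.048 = $102.92
Taxable wages = $2,144.17 − $102.92 = $2,041.25
Local income tax: $2,041.25 × 0.0391 = $79.81
Federal income tax: $2,041.25 × 0.21 = $428.66
State disability insurance: annual cap $180,073.22 already reached (YTD $181,533.48), so $0.00
Parking deduction: $76.57
Total deductions = $102.92 + $79.81 + $428.66 + $0.00 + $76.57 = $687.96
Net pay = $2,144.17 − $687.96 = $1,456.21

$1,456.21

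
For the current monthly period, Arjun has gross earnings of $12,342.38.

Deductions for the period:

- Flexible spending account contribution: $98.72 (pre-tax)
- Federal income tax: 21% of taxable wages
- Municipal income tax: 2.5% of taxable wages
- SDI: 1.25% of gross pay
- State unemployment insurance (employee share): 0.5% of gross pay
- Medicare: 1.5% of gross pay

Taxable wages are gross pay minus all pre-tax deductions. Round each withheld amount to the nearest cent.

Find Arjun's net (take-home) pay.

$8,965.27

Flexible spending account contribution: $98.72
Taxable wages = $12,342.38 − $98.72 = $12,243.66
Federal income tax: $12,243.66 × 0.21 = $2,571.17
Municipal income tax: $12,243.66 × 0.025 = $306.09
Medicare: $12,342.38 × 0.015 = $185.14
State unemployment insurance (employee share): $12,342.38 × 0.005 = $61.71
SDI: $12,342.38 × 0.0125 = $154.28
Total deductions = $98.72 + $2,571.17 + $306.09 + $185.14 + $61.71 + $154.28 = $3,377.11
Net pay = $12,342.38 − $3,377.11 = $8,965.27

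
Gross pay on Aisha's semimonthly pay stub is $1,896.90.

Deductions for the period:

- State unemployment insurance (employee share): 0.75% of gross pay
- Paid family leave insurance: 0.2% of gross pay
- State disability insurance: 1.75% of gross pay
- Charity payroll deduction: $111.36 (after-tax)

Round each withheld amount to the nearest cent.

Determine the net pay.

$1,734.32

State unemployment insurance (employee share): $1,896.90 × 0.0075 = $14.23
State disability insurance: $1,896.90 × 0.0175 = $33.20
Paid family leave insurance: $1,896.90 × 0.002 = $3.79
Charity payroll deduction: $111.36
Total deductions = $14.23 + $33.20 + $3.79 + $111.36 = $162.58
Net pay = $1,896.90 − $162.58 = $1,734.32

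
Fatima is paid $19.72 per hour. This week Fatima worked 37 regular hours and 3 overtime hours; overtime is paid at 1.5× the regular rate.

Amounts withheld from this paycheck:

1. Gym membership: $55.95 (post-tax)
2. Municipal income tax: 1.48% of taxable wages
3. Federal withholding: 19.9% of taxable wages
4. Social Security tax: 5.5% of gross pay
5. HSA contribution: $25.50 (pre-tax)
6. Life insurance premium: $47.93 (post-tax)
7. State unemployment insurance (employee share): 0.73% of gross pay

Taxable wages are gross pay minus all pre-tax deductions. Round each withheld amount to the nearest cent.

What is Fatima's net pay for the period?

$468.51

Regular pay: 37 × $19.72 = $729.64
Overtime pay: 3 × $19.72 × 1.5 = $88.74
Gross pay = $729.64 + $88.74 = $818.38
HSA contribution: $25.50
Taxable wages = $818.38 − $25.50 = $792.88
Federal withholding: $792.88 × 0.199 = $157.78
Municipal income tax: $792.88 × 0.0148 = $11.73
Social Security tax: $818.38 × 0.055 = $45.01
State unemployment insurance (employee share): $818.38 × 0.0073 = $5.97
Life insurance premium: $47.93
Gym membership: $55.95
Total deductions = $25.50 + $157.78 + $11.73 + $45.01 + $5.97 + $47.93 + $55.95 = $349.87
Net pay = $818.38 − $349.87 = $468.51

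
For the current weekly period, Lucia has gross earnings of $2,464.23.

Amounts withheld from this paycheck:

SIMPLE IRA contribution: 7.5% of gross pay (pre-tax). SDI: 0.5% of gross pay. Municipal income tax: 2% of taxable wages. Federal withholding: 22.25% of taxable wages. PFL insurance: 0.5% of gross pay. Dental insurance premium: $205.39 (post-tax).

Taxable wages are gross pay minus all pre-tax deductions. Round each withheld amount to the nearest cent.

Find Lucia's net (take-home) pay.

$1,496.62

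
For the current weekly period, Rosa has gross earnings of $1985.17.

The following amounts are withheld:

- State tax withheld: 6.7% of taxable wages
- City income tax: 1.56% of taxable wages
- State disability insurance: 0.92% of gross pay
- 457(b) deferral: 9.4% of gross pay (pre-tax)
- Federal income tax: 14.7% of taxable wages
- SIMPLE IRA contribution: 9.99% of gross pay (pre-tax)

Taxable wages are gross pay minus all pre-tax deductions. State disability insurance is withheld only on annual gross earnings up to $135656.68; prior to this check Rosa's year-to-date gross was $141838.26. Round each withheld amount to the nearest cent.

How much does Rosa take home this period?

457(b) deferral: $1985.17 × 0.094 = $186.61
SIMPLE IRA contribution: $1985.17 × 0.0999 = $198.32
Pre-tax total = $186.61 + $198.32 = $384.93
Taxable wages = $1985.17 − $384.93 = $1600.24
State tax withheld: $1600.24 × 0.067 = $107.22
Federal income tax: $1600.24 × 0.147 = $235.24
City income tax: $1600.24 × 0.0156 = $24.96
State disability insurance: annual cap $135656.68 already reached (YTD $141838.26), so $0.00
Total deductions = $186.61 + $198.32 + $107.22 + $235.24 + $24.96 + $0.00 = $752.35
Net pay = $1985.17 − $752.35 = $1232.82

$1232.82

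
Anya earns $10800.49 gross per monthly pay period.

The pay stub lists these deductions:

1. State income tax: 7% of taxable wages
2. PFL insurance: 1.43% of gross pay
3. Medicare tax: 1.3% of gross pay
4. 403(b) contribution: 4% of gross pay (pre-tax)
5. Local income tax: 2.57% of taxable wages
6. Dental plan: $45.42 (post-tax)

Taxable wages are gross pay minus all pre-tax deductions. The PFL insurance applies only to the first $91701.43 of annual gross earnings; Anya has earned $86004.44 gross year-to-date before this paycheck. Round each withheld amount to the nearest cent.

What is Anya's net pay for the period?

$9108.91

403(b) contribution: $10800.49 × 0.04 = $432.02
Taxable wages = $10800.49 − $432.02 = $10368.47
State income tax: $10368.47 × 0.07 = $725.79
Local income tax: $10368.47 × 0.0257 = $266.47
PFL insurance: only $91701.43 − $86004.44 = $5696.99 of this check is subject → $5696.99 × 0.0143 = $81.47
Medicare tax: $10800.49 × 0.013 = $140.41
Dental plan: $45.42
Total deductions = $432.02 + $725.79 + $266.47 + $81.47 + $140.41 + $45.42 = $1691.58
Net pay = $10800.49 − $1691.58 = $9108.91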